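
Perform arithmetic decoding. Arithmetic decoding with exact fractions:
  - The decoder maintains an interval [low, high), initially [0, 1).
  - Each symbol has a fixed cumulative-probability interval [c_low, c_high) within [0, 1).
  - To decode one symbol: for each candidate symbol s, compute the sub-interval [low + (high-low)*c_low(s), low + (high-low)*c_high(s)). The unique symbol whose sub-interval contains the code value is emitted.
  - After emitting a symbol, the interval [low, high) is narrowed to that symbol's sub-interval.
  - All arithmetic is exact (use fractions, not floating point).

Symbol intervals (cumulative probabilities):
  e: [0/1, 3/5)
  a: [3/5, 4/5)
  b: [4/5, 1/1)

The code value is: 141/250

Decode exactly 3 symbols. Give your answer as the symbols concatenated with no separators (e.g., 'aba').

Step 1: interval [0/1, 1/1), width = 1/1 - 0/1 = 1/1
  'e': [0/1 + 1/1*0/1, 0/1 + 1/1*3/5) = [0/1, 3/5) <- contains code 141/250
  'a': [0/1 + 1/1*3/5, 0/1 + 1/1*4/5) = [3/5, 4/5)
  'b': [0/1 + 1/1*4/5, 0/1 + 1/1*1/1) = [4/5, 1/1)
  emit 'e', narrow to [0/1, 3/5)
Step 2: interval [0/1, 3/5), width = 3/5 - 0/1 = 3/5
  'e': [0/1 + 3/5*0/1, 0/1 + 3/5*3/5) = [0/1, 9/25)
  'a': [0/1 + 3/5*3/5, 0/1 + 3/5*4/5) = [9/25, 12/25)
  'b': [0/1 + 3/5*4/5, 0/1 + 3/5*1/1) = [12/25, 3/5) <- contains code 141/250
  emit 'b', narrow to [12/25, 3/5)
Step 3: interval [12/25, 3/5), width = 3/5 - 12/25 = 3/25
  'e': [12/25 + 3/25*0/1, 12/25 + 3/25*3/5) = [12/25, 69/125)
  'a': [12/25 + 3/25*3/5, 12/25 + 3/25*4/5) = [69/125, 72/125) <- contains code 141/250
  'b': [12/25 + 3/25*4/5, 12/25 + 3/25*1/1) = [72/125, 3/5)
  emit 'a', narrow to [69/125, 72/125)

Answer: eba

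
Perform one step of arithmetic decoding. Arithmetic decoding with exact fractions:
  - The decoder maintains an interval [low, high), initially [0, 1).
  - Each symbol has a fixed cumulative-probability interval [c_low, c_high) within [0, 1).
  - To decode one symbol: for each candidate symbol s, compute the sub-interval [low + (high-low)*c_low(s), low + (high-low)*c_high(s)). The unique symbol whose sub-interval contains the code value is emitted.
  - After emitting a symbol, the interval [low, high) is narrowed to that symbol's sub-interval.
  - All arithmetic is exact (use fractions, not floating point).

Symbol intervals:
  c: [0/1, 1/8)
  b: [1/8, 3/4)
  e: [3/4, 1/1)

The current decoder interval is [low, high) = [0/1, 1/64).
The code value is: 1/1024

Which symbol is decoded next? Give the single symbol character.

Interval width = high − low = 1/64 − 0/1 = 1/64
Scaled code = (code − low) / width = (1/1024 − 0/1) / 1/64 = 1/16
  c: [0/1, 1/8) ← scaled code falls here ✓
  b: [1/8, 3/4) 
  e: [3/4, 1/1) 

Answer: c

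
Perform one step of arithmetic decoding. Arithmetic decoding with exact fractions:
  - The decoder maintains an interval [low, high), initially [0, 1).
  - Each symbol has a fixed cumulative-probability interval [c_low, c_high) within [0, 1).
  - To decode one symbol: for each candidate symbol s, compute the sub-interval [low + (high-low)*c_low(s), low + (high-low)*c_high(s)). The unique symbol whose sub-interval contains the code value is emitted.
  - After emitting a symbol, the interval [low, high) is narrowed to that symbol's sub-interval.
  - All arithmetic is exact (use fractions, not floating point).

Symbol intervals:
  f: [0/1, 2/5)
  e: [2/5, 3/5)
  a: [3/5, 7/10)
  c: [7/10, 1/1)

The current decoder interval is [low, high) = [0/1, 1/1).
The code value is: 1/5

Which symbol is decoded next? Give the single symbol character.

Answer: f

Derivation:
Interval width = high − low = 1/1 − 0/1 = 1/1
Scaled code = (code − low) / width = (1/5 − 0/1) / 1/1 = 1/5
  f: [0/1, 2/5) ← scaled code falls here ✓
  e: [2/5, 3/5) 
  a: [3/5, 7/10) 
  c: [7/10, 1/1) 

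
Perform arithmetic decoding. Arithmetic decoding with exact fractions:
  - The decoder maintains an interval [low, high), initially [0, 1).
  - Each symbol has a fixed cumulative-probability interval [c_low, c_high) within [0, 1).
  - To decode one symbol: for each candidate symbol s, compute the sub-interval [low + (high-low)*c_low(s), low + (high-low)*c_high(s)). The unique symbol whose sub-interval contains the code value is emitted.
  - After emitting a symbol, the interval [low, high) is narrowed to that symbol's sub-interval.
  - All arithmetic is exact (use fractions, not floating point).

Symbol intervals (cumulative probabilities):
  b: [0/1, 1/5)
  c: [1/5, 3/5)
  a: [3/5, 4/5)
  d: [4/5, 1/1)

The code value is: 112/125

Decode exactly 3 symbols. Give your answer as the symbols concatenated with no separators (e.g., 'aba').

Step 1: interval [0/1, 1/1), width = 1/1 - 0/1 = 1/1
  'b': [0/1 + 1/1*0/1, 0/1 + 1/1*1/5) = [0/1, 1/5)
  'c': [0/1 + 1/1*1/5, 0/1 + 1/1*3/5) = [1/5, 3/5)
  'a': [0/1 + 1/1*3/5, 0/1 + 1/1*4/5) = [3/5, 4/5)
  'd': [0/1 + 1/1*4/5, 0/1 + 1/1*1/1) = [4/5, 1/1) <- contains code 112/125
  emit 'd', narrow to [4/5, 1/1)
Step 2: interval [4/5, 1/1), width = 1/1 - 4/5 = 1/5
  'b': [4/5 + 1/5*0/1, 4/5 + 1/5*1/5) = [4/5, 21/25)
  'c': [4/5 + 1/5*1/5, 4/5 + 1/5*3/5) = [21/25, 23/25) <- contains code 112/125
  'a': [4/5 + 1/5*3/5, 4/5 + 1/5*4/5) = [23/25, 24/25)
  'd': [4/5 + 1/5*4/5, 4/5 + 1/5*1/1) = [24/25, 1/1)
  emit 'c', narrow to [21/25, 23/25)
Step 3: interval [21/25, 23/25), width = 23/25 - 21/25 = 2/25
  'b': [21/25 + 2/25*0/1, 21/25 + 2/25*1/5) = [21/25, 107/125)
  'c': [21/25 + 2/25*1/5, 21/25 + 2/25*3/5) = [107/125, 111/125)
  'a': [21/25 + 2/25*3/5, 21/25 + 2/25*4/5) = [111/125, 113/125) <- contains code 112/125
  'd': [21/25 + 2/25*4/5, 21/25 + 2/25*1/1) = [113/125, 23/25)
  emit 'a', narrow to [111/125, 113/125)

Answer: dca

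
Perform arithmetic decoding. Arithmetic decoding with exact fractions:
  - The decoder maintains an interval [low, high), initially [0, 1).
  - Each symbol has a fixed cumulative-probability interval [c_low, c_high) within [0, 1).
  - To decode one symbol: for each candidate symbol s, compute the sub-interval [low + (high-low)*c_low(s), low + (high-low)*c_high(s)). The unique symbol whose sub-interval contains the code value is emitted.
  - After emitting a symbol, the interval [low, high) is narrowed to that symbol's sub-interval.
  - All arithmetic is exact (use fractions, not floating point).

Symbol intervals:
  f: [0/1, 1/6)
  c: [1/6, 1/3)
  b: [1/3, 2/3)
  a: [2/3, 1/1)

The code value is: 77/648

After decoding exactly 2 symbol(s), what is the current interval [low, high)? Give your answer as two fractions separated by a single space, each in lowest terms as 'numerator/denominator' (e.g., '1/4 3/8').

Answer: 1/9 1/6

Derivation:
Step 1: interval [0/1, 1/1), width = 1/1 - 0/1 = 1/1
  'f': [0/1 + 1/1*0/1, 0/1 + 1/1*1/6) = [0/1, 1/6) <- contains code 77/648
  'c': [0/1 + 1/1*1/6, 0/1 + 1/1*1/3) = [1/6, 1/3)
  'b': [0/1 + 1/1*1/3, 0/1 + 1/1*2/3) = [1/3, 2/3)
  'a': [0/1 + 1/1*2/3, 0/1 + 1/1*1/1) = [2/3, 1/1)
  emit 'f', narrow to [0/1, 1/6)
Step 2: interval [0/1, 1/6), width = 1/6 - 0/1 = 1/6
  'f': [0/1 + 1/6*0/1, 0/1 + 1/6*1/6) = [0/1, 1/36)
  'c': [0/1 + 1/6*1/6, 0/1 + 1/6*1/3) = [1/36, 1/18)
  'b': [0/1 + 1/6*1/3, 0/1 + 1/6*2/3) = [1/18, 1/9)
  'a': [0/1 + 1/6*2/3, 0/1 + 1/6*1/1) = [1/9, 1/6) <- contains code 77/648
  emit 'a', narrow to [1/9, 1/6)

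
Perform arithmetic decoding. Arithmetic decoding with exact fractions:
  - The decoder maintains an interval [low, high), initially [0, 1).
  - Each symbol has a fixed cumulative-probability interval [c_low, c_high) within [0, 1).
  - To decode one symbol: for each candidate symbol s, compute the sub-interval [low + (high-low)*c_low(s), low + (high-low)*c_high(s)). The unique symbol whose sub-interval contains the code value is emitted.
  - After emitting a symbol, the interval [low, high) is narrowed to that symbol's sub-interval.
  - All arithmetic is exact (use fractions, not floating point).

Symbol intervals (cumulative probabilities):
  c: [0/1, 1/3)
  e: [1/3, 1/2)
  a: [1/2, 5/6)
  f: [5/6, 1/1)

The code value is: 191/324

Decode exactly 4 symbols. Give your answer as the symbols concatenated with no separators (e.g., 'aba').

Answer: acaf

Derivation:
Step 1: interval [0/1, 1/1), width = 1/1 - 0/1 = 1/1
  'c': [0/1 + 1/1*0/1, 0/1 + 1/1*1/3) = [0/1, 1/3)
  'e': [0/1 + 1/1*1/3, 0/1 + 1/1*1/2) = [1/3, 1/2)
  'a': [0/1 + 1/1*1/2, 0/1 + 1/1*5/6) = [1/2, 5/6) <- contains code 191/324
  'f': [0/1 + 1/1*5/6, 0/1 + 1/1*1/1) = [5/6, 1/1)
  emit 'a', narrow to [1/2, 5/6)
Step 2: interval [1/2, 5/6), width = 5/6 - 1/2 = 1/3
  'c': [1/2 + 1/3*0/1, 1/2 + 1/3*1/3) = [1/2, 11/18) <- contains code 191/324
  'e': [1/2 + 1/3*1/3, 1/2 + 1/3*1/2) = [11/18, 2/3)
  'a': [1/2 + 1/3*1/2, 1/2 + 1/3*5/6) = [2/3, 7/9)
  'f': [1/2 + 1/3*5/6, 1/2 + 1/3*1/1) = [7/9, 5/6)
  emit 'c', narrow to [1/2, 11/18)
Step 3: interval [1/2, 11/18), width = 11/18 - 1/2 = 1/9
  'c': [1/2 + 1/9*0/1, 1/2 + 1/9*1/3) = [1/2, 29/54)
  'e': [1/2 + 1/9*1/3, 1/2 + 1/9*1/2) = [29/54, 5/9)
  'a': [1/2 + 1/9*1/2, 1/2 + 1/9*5/6) = [5/9, 16/27) <- contains code 191/324
  'f': [1/2 + 1/9*5/6, 1/2 + 1/9*1/1) = [16/27, 11/18)
  emit 'a', narrow to [5/9, 16/27)
Step 4: interval [5/9, 16/27), width = 16/27 - 5/9 = 1/27
  'c': [5/9 + 1/27*0/1, 5/9 + 1/27*1/3) = [5/9, 46/81)
  'e': [5/9 + 1/27*1/3, 5/9 + 1/27*1/2) = [46/81, 31/54)
  'a': [5/9 + 1/27*1/2, 5/9 + 1/27*5/6) = [31/54, 95/162)
  'f': [5/9 + 1/27*5/6, 5/9 + 1/27*1/1) = [95/162, 16/27) <- contains code 191/324
  emit 'f', narrow to [95/162, 16/27)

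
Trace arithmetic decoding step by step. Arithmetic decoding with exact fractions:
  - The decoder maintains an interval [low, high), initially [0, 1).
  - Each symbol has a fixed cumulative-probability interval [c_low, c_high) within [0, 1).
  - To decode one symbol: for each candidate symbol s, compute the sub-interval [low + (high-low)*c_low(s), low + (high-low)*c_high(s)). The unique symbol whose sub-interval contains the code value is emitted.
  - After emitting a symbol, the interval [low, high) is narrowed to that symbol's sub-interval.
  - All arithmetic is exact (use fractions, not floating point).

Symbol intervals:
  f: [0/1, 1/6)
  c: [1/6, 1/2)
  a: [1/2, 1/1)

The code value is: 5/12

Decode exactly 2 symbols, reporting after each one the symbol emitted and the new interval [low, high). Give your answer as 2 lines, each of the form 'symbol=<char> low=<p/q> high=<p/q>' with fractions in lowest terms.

Answer: symbol=c low=1/6 high=1/2
symbol=a low=1/3 high=1/2

Derivation:
Step 1: interval [0/1, 1/1), width = 1/1 - 0/1 = 1/1
  'f': [0/1 + 1/1*0/1, 0/1 + 1/1*1/6) = [0/1, 1/6)
  'c': [0/1 + 1/1*1/6, 0/1 + 1/1*1/2) = [1/6, 1/2) <- contains code 5/12
  'a': [0/1 + 1/1*1/2, 0/1 + 1/1*1/1) = [1/2, 1/1)
  emit 'c', narrow to [1/6, 1/2)
Step 2: interval [1/6, 1/2), width = 1/2 - 1/6 = 1/3
  'f': [1/6 + 1/3*0/1, 1/6 + 1/3*1/6) = [1/6, 2/9)
  'c': [1/6 + 1/3*1/6, 1/6 + 1/3*1/2) = [2/9, 1/3)
  'a': [1/6 + 1/3*1/2, 1/6 + 1/3*1/1) = [1/3, 1/2) <- contains code 5/12
  emit 'a', narrow to [1/3, 1/2)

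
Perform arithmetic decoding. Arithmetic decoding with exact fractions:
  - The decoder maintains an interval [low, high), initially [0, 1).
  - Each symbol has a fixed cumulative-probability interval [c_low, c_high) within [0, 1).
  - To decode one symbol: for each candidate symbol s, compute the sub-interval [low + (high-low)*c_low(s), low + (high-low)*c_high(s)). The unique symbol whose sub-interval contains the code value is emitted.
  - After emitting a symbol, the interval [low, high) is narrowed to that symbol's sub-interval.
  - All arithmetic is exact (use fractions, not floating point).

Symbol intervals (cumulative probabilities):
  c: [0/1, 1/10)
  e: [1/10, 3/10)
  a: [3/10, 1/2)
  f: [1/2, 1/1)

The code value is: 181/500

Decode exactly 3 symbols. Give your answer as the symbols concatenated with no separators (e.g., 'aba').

Step 1: interval [0/1, 1/1), width = 1/1 - 0/1 = 1/1
  'c': [0/1 + 1/1*0/1, 0/1 + 1/1*1/10) = [0/1, 1/10)
  'e': [0/1 + 1/1*1/10, 0/1 + 1/1*3/10) = [1/10, 3/10)
  'a': [0/1 + 1/1*3/10, 0/1 + 1/1*1/2) = [3/10, 1/2) <- contains code 181/500
  'f': [0/1 + 1/1*1/2, 0/1 + 1/1*1/1) = [1/2, 1/1)
  emit 'a', narrow to [3/10, 1/2)
Step 2: interval [3/10, 1/2), width = 1/2 - 3/10 = 1/5
  'c': [3/10 + 1/5*0/1, 3/10 + 1/5*1/10) = [3/10, 8/25)
  'e': [3/10 + 1/5*1/10, 3/10 + 1/5*3/10) = [8/25, 9/25)
  'a': [3/10 + 1/5*3/10, 3/10 + 1/5*1/2) = [9/25, 2/5) <- contains code 181/500
  'f': [3/10 + 1/5*1/2, 3/10 + 1/5*1/1) = [2/5, 1/2)
  emit 'a', narrow to [9/25, 2/5)
Step 3: interval [9/25, 2/5), width = 2/5 - 9/25 = 1/25
  'c': [9/25 + 1/25*0/1, 9/25 + 1/25*1/10) = [9/25, 91/250) <- contains code 181/500
  'e': [9/25 + 1/25*1/10, 9/25 + 1/25*3/10) = [91/250, 93/250)
  'a': [9/25 + 1/25*3/10, 9/25 + 1/25*1/2) = [93/250, 19/50)
  'f': [9/25 + 1/25*1/2, 9/25 + 1/25*1/1) = [19/50, 2/5)
  emit 'c', narrow to [9/25, 91/250)

Answer: aac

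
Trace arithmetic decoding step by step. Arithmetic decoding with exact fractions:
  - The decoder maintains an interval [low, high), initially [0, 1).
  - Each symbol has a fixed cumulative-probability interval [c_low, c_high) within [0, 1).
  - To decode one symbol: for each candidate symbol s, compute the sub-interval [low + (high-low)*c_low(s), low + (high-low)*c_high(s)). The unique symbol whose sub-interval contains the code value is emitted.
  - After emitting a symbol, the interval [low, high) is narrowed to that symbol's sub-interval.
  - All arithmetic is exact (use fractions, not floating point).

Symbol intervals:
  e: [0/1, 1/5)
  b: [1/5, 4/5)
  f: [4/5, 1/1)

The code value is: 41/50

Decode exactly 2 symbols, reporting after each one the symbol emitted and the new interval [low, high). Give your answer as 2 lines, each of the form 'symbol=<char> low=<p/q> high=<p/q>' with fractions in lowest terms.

Step 1: interval [0/1, 1/1), width = 1/1 - 0/1 = 1/1
  'e': [0/1 + 1/1*0/1, 0/1 + 1/1*1/5) = [0/1, 1/5)
  'b': [0/1 + 1/1*1/5, 0/1 + 1/1*4/5) = [1/5, 4/5)
  'f': [0/1 + 1/1*4/5, 0/1 + 1/1*1/1) = [4/5, 1/1) <- contains code 41/50
  emit 'f', narrow to [4/5, 1/1)
Step 2: interval [4/5, 1/1), width = 1/1 - 4/5 = 1/5
  'e': [4/5 + 1/5*0/1, 4/5 + 1/5*1/5) = [4/5, 21/25) <- contains code 41/50
  'b': [4/5 + 1/5*1/5, 4/5 + 1/5*4/5) = [21/25, 24/25)
  'f': [4/5 + 1/5*4/5, 4/5 + 1/5*1/1) = [24/25, 1/1)
  emit 'e', narrow to [4/5, 21/25)

Answer: symbol=f low=4/5 high=1/1
symbol=e low=4/5 high=21/25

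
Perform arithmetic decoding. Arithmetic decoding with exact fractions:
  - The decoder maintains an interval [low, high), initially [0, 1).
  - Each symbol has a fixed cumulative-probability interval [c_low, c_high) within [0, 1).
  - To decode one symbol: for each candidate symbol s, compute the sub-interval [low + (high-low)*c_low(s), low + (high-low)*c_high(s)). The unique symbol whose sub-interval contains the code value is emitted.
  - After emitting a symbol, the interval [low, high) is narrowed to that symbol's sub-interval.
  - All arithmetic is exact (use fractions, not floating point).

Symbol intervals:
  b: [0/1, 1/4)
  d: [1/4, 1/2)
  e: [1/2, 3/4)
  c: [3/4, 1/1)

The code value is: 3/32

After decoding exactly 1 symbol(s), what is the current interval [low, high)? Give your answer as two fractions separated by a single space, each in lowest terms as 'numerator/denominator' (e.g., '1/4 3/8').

Step 1: interval [0/1, 1/1), width = 1/1 - 0/1 = 1/1
  'b': [0/1 + 1/1*0/1, 0/1 + 1/1*1/4) = [0/1, 1/4) <- contains code 3/32
  'd': [0/1 + 1/1*1/4, 0/1 + 1/1*1/2) = [1/4, 1/2)
  'e': [0/1 + 1/1*1/2, 0/1 + 1/1*3/4) = [1/2, 3/4)
  'c': [0/1 + 1/1*3/4, 0/1 + 1/1*1/1) = [3/4, 1/1)
  emit 'b', narrow to [0/1, 1/4)

Answer: 0/1 1/4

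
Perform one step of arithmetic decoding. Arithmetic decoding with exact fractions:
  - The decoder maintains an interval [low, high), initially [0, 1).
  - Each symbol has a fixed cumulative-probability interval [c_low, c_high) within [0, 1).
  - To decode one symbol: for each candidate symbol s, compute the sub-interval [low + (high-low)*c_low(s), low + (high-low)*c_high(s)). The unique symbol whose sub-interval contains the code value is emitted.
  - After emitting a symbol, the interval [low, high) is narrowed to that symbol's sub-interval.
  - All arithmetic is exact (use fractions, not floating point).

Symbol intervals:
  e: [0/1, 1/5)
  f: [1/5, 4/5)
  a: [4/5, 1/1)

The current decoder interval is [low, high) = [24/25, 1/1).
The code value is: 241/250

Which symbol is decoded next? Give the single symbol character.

Interval width = high − low = 1/1 − 24/25 = 1/25
Scaled code = (code − low) / width = (241/250 − 24/25) / 1/25 = 1/10
  e: [0/1, 1/5) ← scaled code falls here ✓
  f: [1/5, 4/5) 
  a: [4/5, 1/1) 

Answer: e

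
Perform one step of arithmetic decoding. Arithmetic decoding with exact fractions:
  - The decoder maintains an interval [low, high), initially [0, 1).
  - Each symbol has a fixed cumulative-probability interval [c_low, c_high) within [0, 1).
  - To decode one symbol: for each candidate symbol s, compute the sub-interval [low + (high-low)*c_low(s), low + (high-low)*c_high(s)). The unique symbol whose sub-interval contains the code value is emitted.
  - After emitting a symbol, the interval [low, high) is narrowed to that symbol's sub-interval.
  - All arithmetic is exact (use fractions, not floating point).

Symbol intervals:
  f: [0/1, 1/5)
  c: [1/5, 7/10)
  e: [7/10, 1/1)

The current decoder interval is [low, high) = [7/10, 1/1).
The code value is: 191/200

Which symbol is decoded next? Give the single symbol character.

Interval width = high − low = 1/1 − 7/10 = 3/10
Scaled code = (code − low) / width = (191/200 − 7/10) / 3/10 = 17/20
  f: [0/1, 1/5) 
  c: [1/5, 7/10) 
  e: [7/10, 1/1) ← scaled code falls here ✓

Answer: e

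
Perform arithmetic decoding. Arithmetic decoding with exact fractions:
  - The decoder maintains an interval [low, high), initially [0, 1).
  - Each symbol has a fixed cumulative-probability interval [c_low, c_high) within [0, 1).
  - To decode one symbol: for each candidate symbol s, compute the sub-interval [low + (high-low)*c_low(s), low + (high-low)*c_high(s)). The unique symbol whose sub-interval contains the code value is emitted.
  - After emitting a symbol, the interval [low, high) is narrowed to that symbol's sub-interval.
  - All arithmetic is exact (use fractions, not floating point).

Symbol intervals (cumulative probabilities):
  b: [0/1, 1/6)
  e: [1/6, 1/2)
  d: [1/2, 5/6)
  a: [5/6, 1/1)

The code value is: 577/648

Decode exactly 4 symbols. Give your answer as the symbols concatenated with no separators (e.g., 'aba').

Answer: aedb

Derivation:
Step 1: interval [0/1, 1/1), width = 1/1 - 0/1 = 1/1
  'b': [0/1 + 1/1*0/1, 0/1 + 1/1*1/6) = [0/1, 1/6)
  'e': [0/1 + 1/1*1/6, 0/1 + 1/1*1/2) = [1/6, 1/2)
  'd': [0/1 + 1/1*1/2, 0/1 + 1/1*5/6) = [1/2, 5/6)
  'a': [0/1 + 1/1*5/6, 0/1 + 1/1*1/1) = [5/6, 1/1) <- contains code 577/648
  emit 'a', narrow to [5/6, 1/1)
Step 2: interval [5/6, 1/1), width = 1/1 - 5/6 = 1/6
  'b': [5/6 + 1/6*0/1, 5/6 + 1/6*1/6) = [5/6, 31/36)
  'e': [5/6 + 1/6*1/6, 5/6 + 1/6*1/2) = [31/36, 11/12) <- contains code 577/648
  'd': [5/6 + 1/6*1/2, 5/6 + 1/6*5/6) = [11/12, 35/36)
  'a': [5/6 + 1/6*5/6, 5/6 + 1/6*1/1) = [35/36, 1/1)
  emit 'e', narrow to [31/36, 11/12)
Step 3: interval [31/36, 11/12), width = 11/12 - 31/36 = 1/18
  'b': [31/36 + 1/18*0/1, 31/36 + 1/18*1/6) = [31/36, 47/54)
  'e': [31/36 + 1/18*1/6, 31/36 + 1/18*1/2) = [47/54, 8/9)
  'd': [31/36 + 1/18*1/2, 31/36 + 1/18*5/6) = [8/9, 49/54) <- contains code 577/648
  'a': [31/36 + 1/18*5/6, 31/36 + 1/18*1/1) = [49/54, 11/12)
  emit 'd', narrow to [8/9, 49/54)
Step 4: interval [8/9, 49/54), width = 49/54 - 8/9 = 1/54
  'b': [8/9 + 1/54*0/1, 8/9 + 1/54*1/6) = [8/9, 289/324) <- contains code 577/648
  'e': [8/9 + 1/54*1/6, 8/9 + 1/54*1/2) = [289/324, 97/108)
  'd': [8/9 + 1/54*1/2, 8/9 + 1/54*5/6) = [97/108, 293/324)
  'a': [8/9 + 1/54*5/6, 8/9 + 1/54*1/1) = [293/324, 49/54)
  emit 'b', narrow to [8/9, 289/324)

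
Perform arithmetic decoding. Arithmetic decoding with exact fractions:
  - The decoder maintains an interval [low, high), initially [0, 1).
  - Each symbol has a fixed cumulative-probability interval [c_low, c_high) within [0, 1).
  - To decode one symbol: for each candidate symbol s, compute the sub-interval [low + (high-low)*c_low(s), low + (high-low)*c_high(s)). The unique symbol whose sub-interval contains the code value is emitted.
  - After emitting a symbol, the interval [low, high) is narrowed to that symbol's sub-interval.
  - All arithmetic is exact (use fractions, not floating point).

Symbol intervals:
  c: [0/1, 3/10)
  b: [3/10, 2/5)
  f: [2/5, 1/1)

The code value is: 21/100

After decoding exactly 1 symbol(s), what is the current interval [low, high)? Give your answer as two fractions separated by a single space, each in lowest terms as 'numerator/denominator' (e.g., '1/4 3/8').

Step 1: interval [0/1, 1/1), width = 1/1 - 0/1 = 1/1
  'c': [0/1 + 1/1*0/1, 0/1 + 1/1*3/10) = [0/1, 3/10) <- contains code 21/100
  'b': [0/1 + 1/1*3/10, 0/1 + 1/1*2/5) = [3/10, 2/5)
  'f': [0/1 + 1/1*2/5, 0/1 + 1/1*1/1) = [2/5, 1/1)
  emit 'c', narrow to [0/1, 3/10)

Answer: 0/1 3/10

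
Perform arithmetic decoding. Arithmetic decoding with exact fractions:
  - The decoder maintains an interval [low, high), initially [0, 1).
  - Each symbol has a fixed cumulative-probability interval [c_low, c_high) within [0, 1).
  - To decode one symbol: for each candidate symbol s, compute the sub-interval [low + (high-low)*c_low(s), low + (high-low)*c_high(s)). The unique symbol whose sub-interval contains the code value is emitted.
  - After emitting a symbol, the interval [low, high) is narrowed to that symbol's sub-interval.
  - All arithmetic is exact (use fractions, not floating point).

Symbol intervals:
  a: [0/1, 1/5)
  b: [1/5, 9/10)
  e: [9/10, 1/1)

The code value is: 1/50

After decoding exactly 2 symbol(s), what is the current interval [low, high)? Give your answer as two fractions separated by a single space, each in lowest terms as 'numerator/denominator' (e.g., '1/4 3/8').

Answer: 0/1 1/25

Derivation:
Step 1: interval [0/1, 1/1), width = 1/1 - 0/1 = 1/1
  'a': [0/1 + 1/1*0/1, 0/1 + 1/1*1/5) = [0/1, 1/5) <- contains code 1/50
  'b': [0/1 + 1/1*1/5, 0/1 + 1/1*9/10) = [1/5, 9/10)
  'e': [0/1 + 1/1*9/10, 0/1 + 1/1*1/1) = [9/10, 1/1)
  emit 'a', narrow to [0/1, 1/5)
Step 2: interval [0/1, 1/5), width = 1/5 - 0/1 = 1/5
  'a': [0/1 + 1/5*0/1, 0/1 + 1/5*1/5) = [0/1, 1/25) <- contains code 1/50
  'b': [0/1 + 1/5*1/5, 0/1 + 1/5*9/10) = [1/25, 9/50)
  'e': [0/1 + 1/5*9/10, 0/1 + 1/5*1/1) = [9/50, 1/5)
  emit 'a', narrow to [0/1, 1/25)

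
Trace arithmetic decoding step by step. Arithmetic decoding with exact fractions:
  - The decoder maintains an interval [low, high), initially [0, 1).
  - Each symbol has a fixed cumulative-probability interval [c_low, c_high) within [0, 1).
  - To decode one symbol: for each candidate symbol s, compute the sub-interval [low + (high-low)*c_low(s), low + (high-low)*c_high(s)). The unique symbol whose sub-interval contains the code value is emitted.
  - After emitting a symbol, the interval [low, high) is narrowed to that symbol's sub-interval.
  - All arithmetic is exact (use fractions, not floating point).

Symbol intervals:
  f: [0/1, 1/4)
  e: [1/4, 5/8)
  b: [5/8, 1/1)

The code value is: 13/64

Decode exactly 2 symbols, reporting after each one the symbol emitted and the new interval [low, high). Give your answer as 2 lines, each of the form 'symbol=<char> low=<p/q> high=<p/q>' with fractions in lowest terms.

Step 1: interval [0/1, 1/1), width = 1/1 - 0/1 = 1/1
  'f': [0/1 + 1/1*0/1, 0/1 + 1/1*1/4) = [0/1, 1/4) <- contains code 13/64
  'e': [0/1 + 1/1*1/4, 0/1 + 1/1*5/8) = [1/4, 5/8)
  'b': [0/1 + 1/1*5/8, 0/1 + 1/1*1/1) = [5/8, 1/1)
  emit 'f', narrow to [0/1, 1/4)
Step 2: interval [0/1, 1/4), width = 1/4 - 0/1 = 1/4
  'f': [0/1 + 1/4*0/1, 0/1 + 1/4*1/4) = [0/1, 1/16)
  'e': [0/1 + 1/4*1/4, 0/1 + 1/4*5/8) = [1/16, 5/32)
  'b': [0/1 + 1/4*5/8, 0/1 + 1/4*1/1) = [5/32, 1/4) <- contains code 13/64
  emit 'b', narrow to [5/32, 1/4)

Answer: symbol=f low=0/1 high=1/4
symbol=b low=5/32 high=1/4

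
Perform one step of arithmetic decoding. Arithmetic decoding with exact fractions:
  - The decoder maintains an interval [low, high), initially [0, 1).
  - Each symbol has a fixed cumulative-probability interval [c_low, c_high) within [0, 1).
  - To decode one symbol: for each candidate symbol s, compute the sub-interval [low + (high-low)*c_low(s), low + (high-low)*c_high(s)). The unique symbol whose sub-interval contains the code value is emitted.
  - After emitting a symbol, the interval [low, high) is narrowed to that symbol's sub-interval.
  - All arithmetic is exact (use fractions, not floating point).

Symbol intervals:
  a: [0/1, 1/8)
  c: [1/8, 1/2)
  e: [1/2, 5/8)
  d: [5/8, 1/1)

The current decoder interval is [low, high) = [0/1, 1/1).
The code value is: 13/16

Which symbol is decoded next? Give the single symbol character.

Interval width = high − low = 1/1 − 0/1 = 1/1
Scaled code = (code − low) / width = (13/16 − 0/1) / 1/1 = 13/16
  a: [0/1, 1/8) 
  c: [1/8, 1/2) 
  e: [1/2, 5/8) 
  d: [5/8, 1/1) ← scaled code falls here ✓

Answer: d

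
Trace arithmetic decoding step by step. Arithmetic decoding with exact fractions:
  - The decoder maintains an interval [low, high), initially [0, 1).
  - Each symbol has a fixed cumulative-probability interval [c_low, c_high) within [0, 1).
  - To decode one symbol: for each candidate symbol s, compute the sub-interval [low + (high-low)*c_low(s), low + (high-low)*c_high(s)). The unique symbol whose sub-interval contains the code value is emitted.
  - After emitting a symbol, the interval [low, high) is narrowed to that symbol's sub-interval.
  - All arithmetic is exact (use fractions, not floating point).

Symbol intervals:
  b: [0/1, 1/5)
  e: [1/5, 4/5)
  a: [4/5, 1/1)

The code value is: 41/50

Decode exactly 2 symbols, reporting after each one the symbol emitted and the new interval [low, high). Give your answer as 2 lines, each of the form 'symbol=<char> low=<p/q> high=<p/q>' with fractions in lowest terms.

Step 1: interval [0/1, 1/1), width = 1/1 - 0/1 = 1/1
  'b': [0/1 + 1/1*0/1, 0/1 + 1/1*1/5) = [0/1, 1/5)
  'e': [0/1 + 1/1*1/5, 0/1 + 1/1*4/5) = [1/5, 4/5)
  'a': [0/1 + 1/1*4/5, 0/1 + 1/1*1/1) = [4/5, 1/1) <- contains code 41/50
  emit 'a', narrow to [4/5, 1/1)
Step 2: interval [4/5, 1/1), width = 1/1 - 4/5 = 1/5
  'b': [4/5 + 1/5*0/1, 4/5 + 1/5*1/5) = [4/5, 21/25) <- contains code 41/50
  'e': [4/5 + 1/5*1/5, 4/5 + 1/5*4/5) = [21/25, 24/25)
  'a': [4/5 + 1/5*4/5, 4/5 + 1/5*1/1) = [24/25, 1/1)
  emit 'b', narrow to [4/5, 21/25)

Answer: symbol=a low=4/5 high=1/1
symbol=b low=4/5 high=21/25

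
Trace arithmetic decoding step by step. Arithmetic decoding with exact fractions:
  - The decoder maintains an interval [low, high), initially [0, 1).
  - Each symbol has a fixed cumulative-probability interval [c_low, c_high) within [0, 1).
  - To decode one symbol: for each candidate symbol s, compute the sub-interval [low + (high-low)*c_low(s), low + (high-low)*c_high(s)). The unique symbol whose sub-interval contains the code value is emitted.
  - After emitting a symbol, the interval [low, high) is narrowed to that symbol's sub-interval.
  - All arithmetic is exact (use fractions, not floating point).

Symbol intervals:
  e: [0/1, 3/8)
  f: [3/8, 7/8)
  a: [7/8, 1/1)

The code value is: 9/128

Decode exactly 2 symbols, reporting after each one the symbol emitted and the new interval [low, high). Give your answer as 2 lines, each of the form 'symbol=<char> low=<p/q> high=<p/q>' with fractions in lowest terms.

Step 1: interval [0/1, 1/1), width = 1/1 - 0/1 = 1/1
  'e': [0/1 + 1/1*0/1, 0/1 + 1/1*3/8) = [0/1, 3/8) <- contains code 9/128
  'f': [0/1 + 1/1*3/8, 0/1 + 1/1*7/8) = [3/8, 7/8)
  'a': [0/1 + 1/1*7/8, 0/1 + 1/1*1/1) = [7/8, 1/1)
  emit 'e', narrow to [0/1, 3/8)
Step 2: interval [0/1, 3/8), width = 3/8 - 0/1 = 3/8
  'e': [0/1 + 3/8*0/1, 0/1 + 3/8*3/8) = [0/1, 9/64) <- contains code 9/128
  'f': [0/1 + 3/8*3/8, 0/1 + 3/8*7/8) = [9/64, 21/64)
  'a': [0/1 + 3/8*7/8, 0/1 + 3/8*1/1) = [21/64, 3/8)
  emit 'e', narrow to [0/1, 9/64)

Answer: symbol=e low=0/1 high=3/8
symbol=e low=0/1 high=9/64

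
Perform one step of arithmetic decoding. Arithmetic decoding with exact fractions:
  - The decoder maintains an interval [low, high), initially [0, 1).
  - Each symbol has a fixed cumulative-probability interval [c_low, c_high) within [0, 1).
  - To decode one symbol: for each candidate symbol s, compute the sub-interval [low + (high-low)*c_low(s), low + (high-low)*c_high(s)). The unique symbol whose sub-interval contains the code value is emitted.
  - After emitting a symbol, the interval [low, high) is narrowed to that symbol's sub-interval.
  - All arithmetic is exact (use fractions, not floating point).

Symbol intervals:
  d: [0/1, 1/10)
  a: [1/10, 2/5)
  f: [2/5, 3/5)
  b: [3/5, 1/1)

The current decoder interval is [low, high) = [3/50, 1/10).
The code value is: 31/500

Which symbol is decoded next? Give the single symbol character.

Interval width = high − low = 1/10 − 3/50 = 1/25
Scaled code = (code − low) / width = (31/500 − 3/50) / 1/25 = 1/20
  d: [0/1, 1/10) ← scaled code falls here ✓
  a: [1/10, 2/5) 
  f: [2/5, 3/5) 
  b: [3/5, 1/1) 

Answer: d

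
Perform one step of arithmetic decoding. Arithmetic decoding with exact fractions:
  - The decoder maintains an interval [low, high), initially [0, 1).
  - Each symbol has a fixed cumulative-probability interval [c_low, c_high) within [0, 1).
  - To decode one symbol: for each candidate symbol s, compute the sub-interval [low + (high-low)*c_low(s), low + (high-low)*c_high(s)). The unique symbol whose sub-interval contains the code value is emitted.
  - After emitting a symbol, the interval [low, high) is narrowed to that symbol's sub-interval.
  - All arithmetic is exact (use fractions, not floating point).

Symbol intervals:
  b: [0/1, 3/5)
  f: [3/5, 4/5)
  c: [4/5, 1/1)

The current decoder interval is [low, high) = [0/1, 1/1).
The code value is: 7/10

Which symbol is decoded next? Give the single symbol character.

Interval width = high − low = 1/1 − 0/1 = 1/1
Scaled code = (code − low) / width = (7/10 − 0/1) / 1/1 = 7/10
  b: [0/1, 3/5) 
  f: [3/5, 4/5) ← scaled code falls here ✓
  c: [4/5, 1/1) 

Answer: f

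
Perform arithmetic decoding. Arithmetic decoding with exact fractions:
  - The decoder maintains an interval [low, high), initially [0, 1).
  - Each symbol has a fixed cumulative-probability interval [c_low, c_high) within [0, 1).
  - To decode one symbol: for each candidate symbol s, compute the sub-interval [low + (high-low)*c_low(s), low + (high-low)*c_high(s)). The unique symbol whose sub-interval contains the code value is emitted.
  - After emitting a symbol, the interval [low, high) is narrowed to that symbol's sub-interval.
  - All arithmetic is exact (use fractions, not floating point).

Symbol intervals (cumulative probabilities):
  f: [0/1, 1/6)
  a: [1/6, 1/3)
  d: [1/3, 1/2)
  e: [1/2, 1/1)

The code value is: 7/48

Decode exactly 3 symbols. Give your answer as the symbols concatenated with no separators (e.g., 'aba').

Step 1: interval [0/1, 1/1), width = 1/1 - 0/1 = 1/1
  'f': [0/1 + 1/1*0/1, 0/1 + 1/1*1/6) = [0/1, 1/6) <- contains code 7/48
  'a': [0/1 + 1/1*1/6, 0/1 + 1/1*1/3) = [1/6, 1/3)
  'd': [0/1 + 1/1*1/3, 0/1 + 1/1*1/2) = [1/3, 1/2)
  'e': [0/1 + 1/1*1/2, 0/1 + 1/1*1/1) = [1/2, 1/1)
  emit 'f', narrow to [0/1, 1/6)
Step 2: interval [0/1, 1/6), width = 1/6 - 0/1 = 1/6
  'f': [0/1 + 1/6*0/1, 0/1 + 1/6*1/6) = [0/1, 1/36)
  'a': [0/1 + 1/6*1/6, 0/1 + 1/6*1/3) = [1/36, 1/18)
  'd': [0/1 + 1/6*1/3, 0/1 + 1/6*1/2) = [1/18, 1/12)
  'e': [0/1 + 1/6*1/2, 0/1 + 1/6*1/1) = [1/12, 1/6) <- contains code 7/48
  emit 'e', narrow to [1/12, 1/6)
Step 3: interval [1/12, 1/6), width = 1/6 - 1/12 = 1/12
  'f': [1/12 + 1/12*0/1, 1/12 + 1/12*1/6) = [1/12, 7/72)
  'a': [1/12 + 1/12*1/6, 1/12 + 1/12*1/3) = [7/72, 1/9)
  'd': [1/12 + 1/12*1/3, 1/12 + 1/12*1/2) = [1/9, 1/8)
  'e': [1/12 + 1/12*1/2, 1/12 + 1/12*1/1) = [1/8, 1/6) <- contains code 7/48
  emit 'e', narrow to [1/8, 1/6)

Answer: fee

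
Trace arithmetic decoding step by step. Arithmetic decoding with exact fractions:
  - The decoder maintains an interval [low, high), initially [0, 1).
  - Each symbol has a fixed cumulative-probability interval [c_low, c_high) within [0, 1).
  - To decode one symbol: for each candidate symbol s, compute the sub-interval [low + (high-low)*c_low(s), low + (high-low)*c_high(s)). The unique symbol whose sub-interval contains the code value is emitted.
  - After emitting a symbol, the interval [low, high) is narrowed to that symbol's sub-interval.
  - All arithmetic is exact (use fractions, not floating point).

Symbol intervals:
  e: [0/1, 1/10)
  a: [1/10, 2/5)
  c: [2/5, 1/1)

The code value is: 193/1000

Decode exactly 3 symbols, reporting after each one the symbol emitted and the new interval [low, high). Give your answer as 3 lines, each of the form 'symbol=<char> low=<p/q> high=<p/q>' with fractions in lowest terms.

Answer: symbol=a low=1/10 high=2/5
symbol=a low=13/100 high=11/50
symbol=c low=83/500 high=11/50

Derivation:
Step 1: interval [0/1, 1/1), width = 1/1 - 0/1 = 1/1
  'e': [0/1 + 1/1*0/1, 0/1 + 1/1*1/10) = [0/1, 1/10)
  'a': [0/1 + 1/1*1/10, 0/1 + 1/1*2/5) = [1/10, 2/5) <- contains code 193/1000
  'c': [0/1 + 1/1*2/5, 0/1 + 1/1*1/1) = [2/5, 1/1)
  emit 'a', narrow to [1/10, 2/5)
Step 2: interval [1/10, 2/5), width = 2/5 - 1/10 = 3/10
  'e': [1/10 + 3/10*0/1, 1/10 + 3/10*1/10) = [1/10, 13/100)
  'a': [1/10 + 3/10*1/10, 1/10 + 3/10*2/5) = [13/100, 11/50) <- contains code 193/1000
  'c': [1/10 + 3/10*2/5, 1/10 + 3/10*1/1) = [11/50, 2/5)
  emit 'a', narrow to [13/100, 11/50)
Step 3: interval [13/100, 11/50), width = 11/50 - 13/100 = 9/100
  'e': [13/100 + 9/100*0/1, 13/100 + 9/100*1/10) = [13/100, 139/1000)
  'a': [13/100 + 9/100*1/10, 13/100 + 9/100*2/5) = [139/1000, 83/500)
  'c': [13/100 + 9/100*2/5, 13/100 + 9/100*1/1) = [83/500, 11/50) <- contains code 193/1000
  emit 'c', narrow to [83/500, 11/50)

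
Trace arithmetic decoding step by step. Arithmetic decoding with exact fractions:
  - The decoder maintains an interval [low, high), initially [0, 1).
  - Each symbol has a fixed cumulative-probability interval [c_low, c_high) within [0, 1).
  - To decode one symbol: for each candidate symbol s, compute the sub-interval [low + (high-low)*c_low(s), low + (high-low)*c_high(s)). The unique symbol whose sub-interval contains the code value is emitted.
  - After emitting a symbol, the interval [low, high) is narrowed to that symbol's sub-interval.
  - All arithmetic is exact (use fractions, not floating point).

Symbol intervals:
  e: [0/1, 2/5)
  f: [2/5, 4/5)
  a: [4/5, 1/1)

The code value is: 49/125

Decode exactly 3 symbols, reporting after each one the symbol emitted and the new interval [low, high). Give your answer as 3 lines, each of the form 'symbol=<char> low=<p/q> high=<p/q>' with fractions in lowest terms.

Step 1: interval [0/1, 1/1), width = 1/1 - 0/1 = 1/1
  'e': [0/1 + 1/1*0/1, 0/1 + 1/1*2/5) = [0/1, 2/5) <- contains code 49/125
  'f': [0/1 + 1/1*2/5, 0/1 + 1/1*4/5) = [2/5, 4/5)
  'a': [0/1 + 1/1*4/5, 0/1 + 1/1*1/1) = [4/5, 1/1)
  emit 'e', narrow to [0/1, 2/5)
Step 2: interval [0/1, 2/5), width = 2/5 - 0/1 = 2/5
  'e': [0/1 + 2/5*0/1, 0/1 + 2/5*2/5) = [0/1, 4/25)
  'f': [0/1 + 2/5*2/5, 0/1 + 2/5*4/5) = [4/25, 8/25)
  'a': [0/1 + 2/5*4/5, 0/1 + 2/5*1/1) = [8/25, 2/5) <- contains code 49/125
  emit 'a', narrow to [8/25, 2/5)
Step 3: interval [8/25, 2/5), width = 2/5 - 8/25 = 2/25
  'e': [8/25 + 2/25*0/1, 8/25 + 2/25*2/5) = [8/25, 44/125)
  'f': [8/25 + 2/25*2/5, 8/25 + 2/25*4/5) = [44/125, 48/125)
  'a': [8/25 + 2/25*4/5, 8/25 + 2/25*1/1) = [48/125, 2/5) <- contains code 49/125
  emit 'a', narrow to [48/125, 2/5)

Answer: symbol=e low=0/1 high=2/5
symbol=a low=8/25 high=2/5
symbol=a low=48/125 high=2/5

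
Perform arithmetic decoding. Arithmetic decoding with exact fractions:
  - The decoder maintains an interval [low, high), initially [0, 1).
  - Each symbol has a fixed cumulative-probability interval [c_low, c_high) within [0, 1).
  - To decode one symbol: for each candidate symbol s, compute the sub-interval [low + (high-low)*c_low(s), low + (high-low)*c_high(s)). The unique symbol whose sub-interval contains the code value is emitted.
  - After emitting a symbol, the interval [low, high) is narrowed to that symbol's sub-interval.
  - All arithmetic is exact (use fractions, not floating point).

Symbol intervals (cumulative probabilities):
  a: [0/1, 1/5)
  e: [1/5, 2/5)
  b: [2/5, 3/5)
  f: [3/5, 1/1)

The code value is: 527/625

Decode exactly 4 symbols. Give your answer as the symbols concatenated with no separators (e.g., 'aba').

Answer: ffaa

Derivation:
Step 1: interval [0/1, 1/1), width = 1/1 - 0/1 = 1/1
  'a': [0/1 + 1/1*0/1, 0/1 + 1/1*1/5) = [0/1, 1/5)
  'e': [0/1 + 1/1*1/5, 0/1 + 1/1*2/5) = [1/5, 2/5)
  'b': [0/1 + 1/1*2/5, 0/1 + 1/1*3/5) = [2/5, 3/5)
  'f': [0/1 + 1/1*3/5, 0/1 + 1/1*1/1) = [3/5, 1/1) <- contains code 527/625
  emit 'f', narrow to [3/5, 1/1)
Step 2: interval [3/5, 1/1), width = 1/1 - 3/5 = 2/5
  'a': [3/5 + 2/5*0/1, 3/5 + 2/5*1/5) = [3/5, 17/25)
  'e': [3/5 + 2/5*1/5, 3/5 + 2/5*2/5) = [17/25, 19/25)
  'b': [3/5 + 2/5*2/5, 3/5 + 2/5*3/5) = [19/25, 21/25)
  'f': [3/5 + 2/5*3/5, 3/5 + 2/5*1/1) = [21/25, 1/1) <- contains code 527/625
  emit 'f', narrow to [21/25, 1/1)
Step 3: interval [21/25, 1/1), width = 1/1 - 21/25 = 4/25
  'a': [21/25 + 4/25*0/1, 21/25 + 4/25*1/5) = [21/25, 109/125) <- contains code 527/625
  'e': [21/25 + 4/25*1/5, 21/25 + 4/25*2/5) = [109/125, 113/125)
  'b': [21/25 + 4/25*2/5, 21/25 + 4/25*3/5) = [113/125, 117/125)
  'f': [21/25 + 4/25*3/5, 21/25 + 4/25*1/1) = [117/125, 1/1)
  emit 'a', narrow to [21/25, 109/125)
Step 4: interval [21/25, 109/125), width = 109/125 - 21/25 = 4/125
  'a': [21/25 + 4/125*0/1, 21/25 + 4/125*1/5) = [21/25, 529/625) <- contains code 527/625
  'e': [21/25 + 4/125*1/5, 21/25 + 4/125*2/5) = [529/625, 533/625)
  'b': [21/25 + 4/125*2/5, 21/25 + 4/125*3/5) = [533/625, 537/625)
  'f': [21/25 + 4/125*3/5, 21/25 + 4/125*1/1) = [537/625, 109/125)
  emit 'a', narrow to [21/25, 529/625)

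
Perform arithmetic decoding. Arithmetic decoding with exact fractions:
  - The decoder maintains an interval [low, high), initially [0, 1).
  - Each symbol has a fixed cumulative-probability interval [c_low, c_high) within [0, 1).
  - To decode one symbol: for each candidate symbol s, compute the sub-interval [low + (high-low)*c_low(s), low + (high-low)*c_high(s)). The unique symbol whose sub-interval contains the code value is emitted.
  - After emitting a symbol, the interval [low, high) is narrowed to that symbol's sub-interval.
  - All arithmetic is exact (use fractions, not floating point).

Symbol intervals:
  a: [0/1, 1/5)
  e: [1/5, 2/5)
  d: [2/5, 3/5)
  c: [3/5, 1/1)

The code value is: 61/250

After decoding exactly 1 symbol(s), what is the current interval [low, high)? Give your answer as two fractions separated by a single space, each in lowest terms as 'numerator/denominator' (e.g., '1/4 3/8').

Answer: 1/5 2/5

Derivation:
Step 1: interval [0/1, 1/1), width = 1/1 - 0/1 = 1/1
  'a': [0/1 + 1/1*0/1, 0/1 + 1/1*1/5) = [0/1, 1/5)
  'e': [0/1 + 1/1*1/5, 0/1 + 1/1*2/5) = [1/5, 2/5) <- contains code 61/250
  'd': [0/1 + 1/1*2/5, 0/1 + 1/1*3/5) = [2/5, 3/5)
  'c': [0/1 + 1/1*3/5, 0/1 + 1/1*1/1) = [3/5, 1/1)
  emit 'e', narrow to [1/5, 2/5)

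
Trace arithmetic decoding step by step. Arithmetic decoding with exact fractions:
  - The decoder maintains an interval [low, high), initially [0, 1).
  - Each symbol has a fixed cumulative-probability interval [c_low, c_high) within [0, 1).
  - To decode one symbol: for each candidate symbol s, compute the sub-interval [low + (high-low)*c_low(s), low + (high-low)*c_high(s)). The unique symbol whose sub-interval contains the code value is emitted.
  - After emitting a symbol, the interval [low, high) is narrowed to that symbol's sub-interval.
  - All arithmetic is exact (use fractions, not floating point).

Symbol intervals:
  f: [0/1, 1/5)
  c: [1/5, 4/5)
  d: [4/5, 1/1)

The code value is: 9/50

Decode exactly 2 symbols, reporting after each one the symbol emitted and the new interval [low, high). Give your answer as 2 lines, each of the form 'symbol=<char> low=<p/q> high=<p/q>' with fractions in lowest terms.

Answer: symbol=f low=0/1 high=1/5
symbol=d low=4/25 high=1/5

Derivation:
Step 1: interval [0/1, 1/1), width = 1/1 - 0/1 = 1/1
  'f': [0/1 + 1/1*0/1, 0/1 + 1/1*1/5) = [0/1, 1/5) <- contains code 9/50
  'c': [0/1 + 1/1*1/5, 0/1 + 1/1*4/5) = [1/5, 4/5)
  'd': [0/1 + 1/1*4/5, 0/1 + 1/1*1/1) = [4/5, 1/1)
  emit 'f', narrow to [0/1, 1/5)
Step 2: interval [0/1, 1/5), width = 1/5 - 0/1 = 1/5
  'f': [0/1 + 1/5*0/1, 0/1 + 1/5*1/5) = [0/1, 1/25)
  'c': [0/1 + 1/5*1/5, 0/1 + 1/5*4/5) = [1/25, 4/25)
  'd': [0/1 + 1/5*4/5, 0/1 + 1/5*1/1) = [4/25, 1/5) <- contains code 9/50
  emit 'd', narrow to [4/25, 1/5)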